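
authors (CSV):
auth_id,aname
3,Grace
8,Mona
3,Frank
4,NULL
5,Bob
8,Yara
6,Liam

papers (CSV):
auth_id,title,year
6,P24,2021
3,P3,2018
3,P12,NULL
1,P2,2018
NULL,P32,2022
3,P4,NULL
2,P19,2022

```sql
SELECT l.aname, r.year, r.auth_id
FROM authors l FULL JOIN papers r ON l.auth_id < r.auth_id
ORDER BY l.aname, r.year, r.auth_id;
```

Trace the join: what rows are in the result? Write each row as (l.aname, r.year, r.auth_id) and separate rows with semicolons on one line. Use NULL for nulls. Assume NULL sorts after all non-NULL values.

(Bob, 2021, 6); (Frank, 2021, 6); (Grace, 2021, 6); (Liam, NULL, NULL); (Mona, NULL, NULL); (Yara, NULL, NULL); (NULL, 2018, 1); (NULL, 2018, 3); (NULL, 2021, 6); (NULL, 2022, 2); (NULL, 2022, NULL); (NULL, NULL, 3); (NULL, NULL, 3)

FULL OUTER JOIN keeps every row from both sides; unmatched rows get NULL for the other side's columns.
Matching on l.auth_id < r.auth_id. A NULL in a compared column never satisfies the condition.
- l row (auth_id=3): matches 1 r row(s) → 1 output row(s).
- l row (auth_id=8): no match → kept, r columns NULL.
- l row (auth_id=3): matches 1 r row(s) → 1 output row(s).
- l row (auth_id=4): matches 1 r row(s) → 1 output row(s).
- l row (auth_id=5): matches 1 r row(s) → 1 output row(s).
- l row (auth_id=8): no match → kept, r columns NULL.
- l row (auth_id=6): no match → kept, r columns NULL.
- 6 r row(s) had no l match → kept, l columns NULL.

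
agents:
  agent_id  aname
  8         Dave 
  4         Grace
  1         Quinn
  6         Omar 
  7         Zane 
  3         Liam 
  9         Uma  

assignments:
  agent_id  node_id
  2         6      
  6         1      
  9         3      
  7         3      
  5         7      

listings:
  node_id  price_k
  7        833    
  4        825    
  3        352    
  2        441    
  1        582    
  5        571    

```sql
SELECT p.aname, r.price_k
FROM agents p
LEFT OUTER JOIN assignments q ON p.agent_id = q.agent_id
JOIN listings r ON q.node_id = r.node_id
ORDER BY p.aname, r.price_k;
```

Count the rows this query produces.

3

Joins associate left-to-right: agents LEFT JOIN assignments on agent_id gives 7 intermediate row(s).
Then INNER JOIN `listings r` on node_id: keep only rows whose q.node_id appears in r.
Result: 3 row(s).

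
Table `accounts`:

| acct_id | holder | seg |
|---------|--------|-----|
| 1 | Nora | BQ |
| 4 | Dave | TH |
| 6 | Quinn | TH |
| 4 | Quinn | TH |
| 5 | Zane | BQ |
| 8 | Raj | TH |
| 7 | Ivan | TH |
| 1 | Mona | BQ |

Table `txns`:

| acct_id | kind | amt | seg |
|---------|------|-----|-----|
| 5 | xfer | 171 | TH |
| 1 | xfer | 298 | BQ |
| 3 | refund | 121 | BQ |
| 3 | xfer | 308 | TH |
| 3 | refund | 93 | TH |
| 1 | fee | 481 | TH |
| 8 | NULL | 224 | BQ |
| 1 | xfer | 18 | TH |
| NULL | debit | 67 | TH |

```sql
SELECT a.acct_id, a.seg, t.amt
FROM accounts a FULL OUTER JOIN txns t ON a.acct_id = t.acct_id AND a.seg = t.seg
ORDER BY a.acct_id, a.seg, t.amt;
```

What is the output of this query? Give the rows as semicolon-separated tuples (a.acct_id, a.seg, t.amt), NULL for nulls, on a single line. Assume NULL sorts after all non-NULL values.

FULL OUTER JOIN keeps every row from both sides; unmatched rows get NULL for the other side's columns.
Matching on a.acct_id = t.acct_id AND a.seg = t.seg. A NULL in a compared column never satisfies the condition.
Matched pairs: 2; unmatched a rows kept: 6; unmatched t rows kept: 8.

(1, BQ, 298); (1, BQ, 298); (4, TH, NULL); (4, TH, NULL); (5, BQ, NULL); (6, TH, NULL); (7, TH, NULL); (8, TH, NULL); (NULL, NULL, 18); (NULL, NULL, 67); (NULL, NULL, 93); (NULL, NULL, 121); (NULL, NULL, 171); (NULL, NULL, 224); (NULL, NULL, 308); (NULL, NULL, 481)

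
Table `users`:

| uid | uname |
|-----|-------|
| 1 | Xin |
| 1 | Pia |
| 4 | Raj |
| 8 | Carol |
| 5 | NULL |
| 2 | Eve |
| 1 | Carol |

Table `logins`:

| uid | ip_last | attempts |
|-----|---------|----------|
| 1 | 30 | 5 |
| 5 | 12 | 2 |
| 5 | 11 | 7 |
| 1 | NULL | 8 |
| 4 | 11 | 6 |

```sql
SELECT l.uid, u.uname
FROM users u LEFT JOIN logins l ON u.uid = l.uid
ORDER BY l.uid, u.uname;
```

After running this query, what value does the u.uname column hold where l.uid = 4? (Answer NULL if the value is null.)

Raj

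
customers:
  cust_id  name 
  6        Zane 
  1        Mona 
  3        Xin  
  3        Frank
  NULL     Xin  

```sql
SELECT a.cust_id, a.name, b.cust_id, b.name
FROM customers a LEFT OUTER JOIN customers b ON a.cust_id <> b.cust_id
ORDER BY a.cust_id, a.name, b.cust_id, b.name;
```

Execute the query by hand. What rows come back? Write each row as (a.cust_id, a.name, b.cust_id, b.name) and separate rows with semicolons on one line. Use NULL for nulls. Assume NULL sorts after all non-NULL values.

LEFT JOIN keeps every row from `customers a`; unmatched rows get NULL for `customers b`'s columns.
Matching on a.cust_id <> b.cust_id. A NULL in a compared column never satisfies the condition.
- a row (cust_id=6): matches 3 b row(s) → 3 output row(s).
- a row (cust_id=1): matches 3 b row(s) → 3 output row(s).
- a row (cust_id=3): matches 2 b row(s) → 2 output row(s).
- a row (cust_id=3): matches 2 b row(s) → 2 output row(s).
- a row (cust_id=NULL): no match → kept, b columns NULL.

(1, Mona, 3, Frank); (1, Mona, 3, Xin); (1, Mona, 6, Zane); (3, Frank, 1, Mona); (3, Frank, 6, Zane); (3, Xin, 1, Mona); (3, Xin, 6, Zane); (6, Zane, 1, Mona); (6, Zane, 3, Frank); (6, Zane, 3, Xin); (NULL, Xin, NULL, NULL)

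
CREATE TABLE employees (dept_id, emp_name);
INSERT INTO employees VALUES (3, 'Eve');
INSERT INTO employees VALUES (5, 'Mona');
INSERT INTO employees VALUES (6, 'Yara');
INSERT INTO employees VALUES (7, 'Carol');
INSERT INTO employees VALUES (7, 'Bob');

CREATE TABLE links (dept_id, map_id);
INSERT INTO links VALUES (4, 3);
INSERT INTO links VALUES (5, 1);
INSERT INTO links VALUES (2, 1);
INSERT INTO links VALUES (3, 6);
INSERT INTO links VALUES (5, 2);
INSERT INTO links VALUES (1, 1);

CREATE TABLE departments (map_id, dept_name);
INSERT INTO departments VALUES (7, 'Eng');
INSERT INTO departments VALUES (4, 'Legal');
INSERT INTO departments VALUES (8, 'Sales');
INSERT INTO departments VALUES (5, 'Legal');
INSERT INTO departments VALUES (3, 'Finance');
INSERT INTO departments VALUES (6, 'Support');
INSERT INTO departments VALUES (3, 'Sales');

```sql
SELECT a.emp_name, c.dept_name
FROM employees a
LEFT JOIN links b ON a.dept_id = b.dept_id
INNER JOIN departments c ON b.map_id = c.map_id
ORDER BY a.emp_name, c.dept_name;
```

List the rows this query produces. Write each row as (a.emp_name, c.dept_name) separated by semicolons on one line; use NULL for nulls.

Step 1 — a LEFT JOIN b on dept_id → 6 row(s).
Then INNER JOIN `departments c` on map_id: keep only rows whose b.map_id appears in c.

(Eve, Support)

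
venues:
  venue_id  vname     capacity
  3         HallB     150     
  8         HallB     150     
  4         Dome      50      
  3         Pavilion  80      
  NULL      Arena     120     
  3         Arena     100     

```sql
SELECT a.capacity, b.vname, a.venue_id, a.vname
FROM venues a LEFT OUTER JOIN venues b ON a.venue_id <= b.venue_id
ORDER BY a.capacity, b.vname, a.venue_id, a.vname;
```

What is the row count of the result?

19

LEFT JOIN keeps every row from `venues a`; unmatched rows get NULL for `venues b`'s columns.
Matching on a.venue_id <= b.venue_id. A NULL in a compared column never satisfies the condition.
- a row (venue_id=3): matches 5 b row(s) → 5 output row(s).
- a row (venue_id=8): matches 1 b row(s) → 1 output row(s).
- a row (venue_id=4): matches 2 b row(s) → 2 output row(s).
- a row (venue_id=3): matches 5 b row(s) → 5 output row(s).
- a row (venue_id=NULL): no match → kept, b columns NULL.
- a row (venue_id=3): matches 5 b row(s) → 5 output row(s).
Total: 18 matched + 1 padded = 19 rows.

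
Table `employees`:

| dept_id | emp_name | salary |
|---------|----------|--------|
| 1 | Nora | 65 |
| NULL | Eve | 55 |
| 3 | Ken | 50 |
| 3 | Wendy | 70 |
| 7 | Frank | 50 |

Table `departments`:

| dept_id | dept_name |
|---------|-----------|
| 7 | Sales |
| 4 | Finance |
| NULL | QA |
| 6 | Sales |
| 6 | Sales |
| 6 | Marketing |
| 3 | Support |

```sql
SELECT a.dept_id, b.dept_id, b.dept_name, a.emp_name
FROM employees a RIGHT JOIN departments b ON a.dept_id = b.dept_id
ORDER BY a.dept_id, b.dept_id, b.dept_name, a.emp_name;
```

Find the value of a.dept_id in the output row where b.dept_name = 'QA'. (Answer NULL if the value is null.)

RIGHT JOIN keeps every row from `departments`; unmatched rows get NULL for `employees`'s columns.
Matching on a.dept_id = b.dept_id. A NULL in a compared column never satisfies the condition.
- a[0] dept_id=1 → no match.
- a[1] dept_id=NULL → no match.
- a[2] dept_id=3 → 1 match(es) in b → 1 row(s).
- a[3] dept_id=3 → 1 match(es) in b → 1 row(s).
- a[4] dept_id=7 → 1 match(es) in b → 1 row(s).
- 5 b row(s) had no a match → kept, a columns NULL.

NULL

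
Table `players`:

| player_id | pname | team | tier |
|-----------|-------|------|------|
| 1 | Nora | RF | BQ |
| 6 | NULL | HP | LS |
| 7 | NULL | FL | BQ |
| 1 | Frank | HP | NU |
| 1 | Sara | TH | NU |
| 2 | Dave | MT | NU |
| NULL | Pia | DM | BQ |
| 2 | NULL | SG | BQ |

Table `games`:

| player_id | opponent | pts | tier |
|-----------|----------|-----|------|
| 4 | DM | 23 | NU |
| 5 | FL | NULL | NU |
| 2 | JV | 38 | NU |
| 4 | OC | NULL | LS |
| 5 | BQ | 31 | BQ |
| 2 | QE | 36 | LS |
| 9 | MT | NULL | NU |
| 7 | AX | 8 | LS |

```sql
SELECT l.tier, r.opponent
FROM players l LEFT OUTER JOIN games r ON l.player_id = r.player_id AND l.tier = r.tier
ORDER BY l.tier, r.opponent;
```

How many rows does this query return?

8

LEFT JOIN keeps every row from `players`; unmatched rows get NULL for `games`'s columns.
Matching on l.player_id = r.player_id AND l.tier = r.tier. A NULL in a compared column never satisfies the condition.
Matched pairs: 1; unmatched l rows kept: 7.
Total: 1 matched + 7 padded = 8 rows.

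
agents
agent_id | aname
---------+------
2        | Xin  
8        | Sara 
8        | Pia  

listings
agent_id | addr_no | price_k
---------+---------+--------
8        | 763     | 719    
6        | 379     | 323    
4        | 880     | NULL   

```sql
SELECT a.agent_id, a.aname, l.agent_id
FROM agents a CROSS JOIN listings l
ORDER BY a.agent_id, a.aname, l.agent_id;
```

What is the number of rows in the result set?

CROSS JOIN pairs every row of `agents` with every row of `listings`: 3 × 3 = 9 rows.

9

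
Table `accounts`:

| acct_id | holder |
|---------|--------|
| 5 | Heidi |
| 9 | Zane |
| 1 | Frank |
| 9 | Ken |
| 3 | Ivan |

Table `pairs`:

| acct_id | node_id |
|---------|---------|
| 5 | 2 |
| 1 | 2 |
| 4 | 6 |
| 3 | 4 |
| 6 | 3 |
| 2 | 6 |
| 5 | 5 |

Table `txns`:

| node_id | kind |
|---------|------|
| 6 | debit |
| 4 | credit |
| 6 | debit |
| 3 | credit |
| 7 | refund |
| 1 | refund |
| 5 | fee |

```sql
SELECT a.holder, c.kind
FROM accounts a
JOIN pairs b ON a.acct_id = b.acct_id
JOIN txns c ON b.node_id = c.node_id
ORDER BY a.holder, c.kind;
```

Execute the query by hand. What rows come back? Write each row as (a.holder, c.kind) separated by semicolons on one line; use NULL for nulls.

(Heidi, fee); (Ivan, credit)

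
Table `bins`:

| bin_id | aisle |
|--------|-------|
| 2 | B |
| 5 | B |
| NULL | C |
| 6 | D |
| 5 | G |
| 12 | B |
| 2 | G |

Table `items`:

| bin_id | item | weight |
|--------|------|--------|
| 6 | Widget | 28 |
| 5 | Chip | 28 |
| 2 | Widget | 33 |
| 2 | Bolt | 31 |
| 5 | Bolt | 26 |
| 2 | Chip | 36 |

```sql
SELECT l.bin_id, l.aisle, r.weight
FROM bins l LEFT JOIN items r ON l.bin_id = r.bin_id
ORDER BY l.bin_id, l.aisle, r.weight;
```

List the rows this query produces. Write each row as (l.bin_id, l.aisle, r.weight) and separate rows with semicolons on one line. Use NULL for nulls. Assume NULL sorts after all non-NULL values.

(2, B, 31); (2, B, 33); (2, B, 36); (2, G, 31); (2, G, 33); (2, G, 36); (5, B, 26); (5, B, 28); (5, G, 26); (5, G, 28); (6, D, 28); (12, B, NULL); (NULL, C, NULL)

LEFT JOIN keeps every row from `bins`; unmatched rows get NULL for `items`'s columns.
Matching on l.bin_id = r.bin_id. A NULL in a compared column never satisfies the condition.
Matched pairs: 11; unmatched l rows kept: 2.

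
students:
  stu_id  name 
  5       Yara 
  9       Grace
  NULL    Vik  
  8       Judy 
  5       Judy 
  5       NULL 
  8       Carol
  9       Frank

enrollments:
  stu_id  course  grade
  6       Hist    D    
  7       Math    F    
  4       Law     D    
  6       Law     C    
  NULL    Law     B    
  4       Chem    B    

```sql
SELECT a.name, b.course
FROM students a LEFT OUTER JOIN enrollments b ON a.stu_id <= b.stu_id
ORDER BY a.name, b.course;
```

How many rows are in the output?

14

LEFT JOIN keeps every row from `students`; unmatched rows get NULL for `enrollments`'s columns.
Matching on a.stu_id <= b.stu_id. A NULL in a compared column never satisfies the condition.
- stu_id=5: 3 matching b row(s), so 3 row(s) emitted.
- stu_id=9: no b row matches, row kept with b columns NULL.
- stu_id=NULL: no b row matches, row kept with b columns NULL.
- stu_id=8: no b row matches, row kept with b columns NULL.
- stu_id=5: 3 matching b row(s), so 3 row(s) emitted.
- stu_id=5: 3 matching b row(s), so 3 row(s) emitted.
- stu_id=8: no b row matches, row kept with b columns NULL.
- stu_id=9: no b row matches, row kept with b columns NULL.
Total: 9 matched + 5 padded = 14 rows.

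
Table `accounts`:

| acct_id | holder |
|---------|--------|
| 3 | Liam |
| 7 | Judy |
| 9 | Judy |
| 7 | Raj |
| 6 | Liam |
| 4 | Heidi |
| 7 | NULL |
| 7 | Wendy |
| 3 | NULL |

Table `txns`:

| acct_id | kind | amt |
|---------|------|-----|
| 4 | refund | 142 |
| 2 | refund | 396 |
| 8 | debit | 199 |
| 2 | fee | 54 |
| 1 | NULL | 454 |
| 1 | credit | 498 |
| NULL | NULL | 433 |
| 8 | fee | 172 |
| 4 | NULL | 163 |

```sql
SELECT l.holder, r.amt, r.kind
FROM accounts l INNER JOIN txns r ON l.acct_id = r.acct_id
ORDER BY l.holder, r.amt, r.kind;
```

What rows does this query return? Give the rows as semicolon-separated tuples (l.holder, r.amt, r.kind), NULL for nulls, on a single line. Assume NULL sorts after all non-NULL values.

(Heidi, 142, refund); (Heidi, 163, NULL)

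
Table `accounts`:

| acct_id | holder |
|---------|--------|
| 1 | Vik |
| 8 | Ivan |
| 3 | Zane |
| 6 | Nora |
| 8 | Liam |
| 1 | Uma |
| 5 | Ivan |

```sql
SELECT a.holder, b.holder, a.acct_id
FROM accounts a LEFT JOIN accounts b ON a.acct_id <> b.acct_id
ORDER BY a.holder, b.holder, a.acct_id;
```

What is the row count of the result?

LEFT JOIN keeps every row from `accounts a`; unmatched rows get NULL for `accounts b`'s columns.
Matching on a.acct_id <> b.acct_id.
- acct_id=1: 5 matching b row(s), so 5 row(s) emitted.
- acct_id=8: 5 matching b row(s), so 5 row(s) emitted.
- acct_id=3: 6 matching b row(s), so 6 row(s) emitted.
- acct_id=6: 6 matching b row(s), so 6 row(s) emitted.
- acct_id=8: 5 matching b row(s), so 5 row(s) emitted.
- acct_id=1: 5 matching b row(s), so 5 row(s) emitted.
- acct_id=5: 6 matching b row(s), so 6 row(s) emitted.
Total: 38 rows.

38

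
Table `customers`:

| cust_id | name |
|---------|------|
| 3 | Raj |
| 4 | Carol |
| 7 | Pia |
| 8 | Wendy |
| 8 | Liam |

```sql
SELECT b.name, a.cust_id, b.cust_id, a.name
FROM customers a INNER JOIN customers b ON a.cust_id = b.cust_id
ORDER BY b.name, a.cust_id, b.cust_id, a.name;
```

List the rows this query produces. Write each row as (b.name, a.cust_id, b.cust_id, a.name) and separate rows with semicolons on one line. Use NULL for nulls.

(Carol, 4, 4, Carol); (Liam, 8, 8, Liam); (Liam, 8, 8, Wendy); (Pia, 7, 7, Pia); (Raj, 3, 3, Raj); (Wendy, 8, 8, Liam); (Wendy, 8, 8, Wendy)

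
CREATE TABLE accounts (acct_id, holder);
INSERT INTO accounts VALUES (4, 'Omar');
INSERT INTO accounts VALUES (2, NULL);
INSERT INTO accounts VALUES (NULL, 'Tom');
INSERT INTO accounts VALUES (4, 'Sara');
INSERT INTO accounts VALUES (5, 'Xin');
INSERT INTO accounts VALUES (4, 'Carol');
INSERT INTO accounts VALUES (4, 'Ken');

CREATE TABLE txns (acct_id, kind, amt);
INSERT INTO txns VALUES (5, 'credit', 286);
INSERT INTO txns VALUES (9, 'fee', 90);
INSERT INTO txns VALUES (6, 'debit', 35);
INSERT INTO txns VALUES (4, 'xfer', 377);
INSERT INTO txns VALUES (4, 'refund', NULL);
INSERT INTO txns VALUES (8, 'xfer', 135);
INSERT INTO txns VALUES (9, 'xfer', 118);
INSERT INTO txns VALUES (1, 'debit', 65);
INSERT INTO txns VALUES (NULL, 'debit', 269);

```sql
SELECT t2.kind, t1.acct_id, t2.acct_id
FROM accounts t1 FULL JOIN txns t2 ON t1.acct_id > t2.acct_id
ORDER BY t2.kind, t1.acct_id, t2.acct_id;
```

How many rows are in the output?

FULL OUTER JOIN keeps every row from both sides; unmatched rows get NULL for the other side's columns.
Matching on t1.acct_id > t2.acct_id. A NULL in a compared column never satisfies the condition.
- t1[0] acct_id=4 → 1 match(es) in t2 → 1 row(s).
- t1[1] acct_id=2 → 1 match(es) in t2 → 1 row(s).
- t1[2] acct_id=NULL → no match; kept with NULLs on the t2 side.
- t1[3] acct_id=4 → 1 match(es) in t2 → 1 row(s).
- t1[4] acct_id=5 → 3 match(es) in t2 → 3 row(s).
- t1[5] acct_id=4 → 1 match(es) in t2 → 1 row(s).
- t1[6] acct_id=4 → 1 match(es) in t2 → 1 row(s).
- plus 6 unmatched t2 row(s), each kept with NULL t1 columns.
Total: 8 matched + 7 padded = 15 rows.

15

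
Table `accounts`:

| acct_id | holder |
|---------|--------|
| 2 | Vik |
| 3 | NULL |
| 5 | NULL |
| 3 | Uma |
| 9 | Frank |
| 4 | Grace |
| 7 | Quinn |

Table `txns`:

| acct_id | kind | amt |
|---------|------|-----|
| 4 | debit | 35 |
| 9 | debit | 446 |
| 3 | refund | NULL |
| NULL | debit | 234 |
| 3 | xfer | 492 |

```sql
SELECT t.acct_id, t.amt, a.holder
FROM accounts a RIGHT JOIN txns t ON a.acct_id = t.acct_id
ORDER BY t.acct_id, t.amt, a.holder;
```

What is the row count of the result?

7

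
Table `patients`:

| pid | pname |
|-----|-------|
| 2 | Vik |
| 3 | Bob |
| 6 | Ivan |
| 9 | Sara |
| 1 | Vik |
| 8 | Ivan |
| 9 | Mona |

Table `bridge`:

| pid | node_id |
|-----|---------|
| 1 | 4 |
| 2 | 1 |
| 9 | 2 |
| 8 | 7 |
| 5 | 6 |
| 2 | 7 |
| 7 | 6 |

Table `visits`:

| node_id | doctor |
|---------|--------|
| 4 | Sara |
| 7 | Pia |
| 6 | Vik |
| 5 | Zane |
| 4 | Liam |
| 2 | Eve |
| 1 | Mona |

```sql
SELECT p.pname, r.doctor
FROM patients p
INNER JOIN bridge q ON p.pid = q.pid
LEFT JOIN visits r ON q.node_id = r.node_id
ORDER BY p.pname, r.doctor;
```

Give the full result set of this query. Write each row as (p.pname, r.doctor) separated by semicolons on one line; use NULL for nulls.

(Ivan, Pia); (Mona, Eve); (Sara, Eve); (Vik, Liam); (Vik, Mona); (Vik, Pia); (Vik, Sara)

Joins associate left-to-right: patients INNER JOIN bridge on pid gives 6 intermediate row(s).
Then LEFT JOIN `visits r` on node_id: each of those 6 rows is kept; rows whose q.node_id has no match in r get NULL for r's columns.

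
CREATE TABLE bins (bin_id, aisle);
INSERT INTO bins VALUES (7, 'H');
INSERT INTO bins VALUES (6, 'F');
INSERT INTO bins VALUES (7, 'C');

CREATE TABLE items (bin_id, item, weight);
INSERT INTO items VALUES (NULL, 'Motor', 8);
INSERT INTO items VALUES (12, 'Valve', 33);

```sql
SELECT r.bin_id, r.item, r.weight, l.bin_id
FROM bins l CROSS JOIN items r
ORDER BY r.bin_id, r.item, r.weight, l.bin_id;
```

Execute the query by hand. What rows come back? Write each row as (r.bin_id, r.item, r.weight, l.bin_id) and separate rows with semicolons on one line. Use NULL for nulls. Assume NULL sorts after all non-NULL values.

(12, Valve, 33, 6); (12, Valve, 33, 7); (12, Valve, 33, 7); (NULL, Motor, 8, 6); (NULL, Motor, 8, 7); (NULL, Motor, 8, 7)

CROSS JOIN pairs every row of `bins` with every row of `items`: 3 × 2 = 6 rows.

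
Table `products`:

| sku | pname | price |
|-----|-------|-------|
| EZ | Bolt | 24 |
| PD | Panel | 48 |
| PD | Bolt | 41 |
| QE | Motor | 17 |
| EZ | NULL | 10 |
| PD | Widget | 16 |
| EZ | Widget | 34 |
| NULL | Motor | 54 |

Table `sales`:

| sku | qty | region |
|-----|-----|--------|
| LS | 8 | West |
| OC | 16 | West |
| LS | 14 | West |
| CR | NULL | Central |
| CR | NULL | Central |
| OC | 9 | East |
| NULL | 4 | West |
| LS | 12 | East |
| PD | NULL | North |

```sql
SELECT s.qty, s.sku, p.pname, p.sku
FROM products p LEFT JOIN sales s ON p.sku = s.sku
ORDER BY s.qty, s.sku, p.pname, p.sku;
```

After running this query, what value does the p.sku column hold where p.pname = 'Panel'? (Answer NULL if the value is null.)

PD

LEFT JOIN keeps every row from `products`; unmatched rows get NULL for `sales`'s columns.
Matching on p.sku = s.sku. A NULL in a compared column never satisfies the condition.
- p[0] sku=EZ → no match; kept with NULLs on the s side.
- p[1] sku=PD → 1 match(es) in s → 1 row(s).
- p[2] sku=PD → 1 match(es) in s → 1 row(s).
- p[3] sku=QE → no match; kept with NULLs on the s side.
- p[4] sku=EZ → no match; kept with NULLs on the s side.
- p[5] sku=PD → 1 match(es) in s → 1 row(s).
- p[6] sku=EZ → no match; kept with NULLs on the s side.
- p[7] sku=NULL → no match; kept with NULLs on the s side.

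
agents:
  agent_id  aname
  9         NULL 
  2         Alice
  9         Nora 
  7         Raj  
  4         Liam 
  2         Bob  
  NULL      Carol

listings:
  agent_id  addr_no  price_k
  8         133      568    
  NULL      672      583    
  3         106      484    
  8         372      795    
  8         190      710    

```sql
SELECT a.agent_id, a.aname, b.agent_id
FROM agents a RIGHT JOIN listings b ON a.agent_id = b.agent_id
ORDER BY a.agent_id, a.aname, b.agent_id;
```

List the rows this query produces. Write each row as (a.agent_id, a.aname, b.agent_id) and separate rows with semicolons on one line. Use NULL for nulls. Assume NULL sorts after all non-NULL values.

(NULL, NULL, 3); (NULL, NULL, 8); (NULL, NULL, 8); (NULL, NULL, 8); (NULL, NULL, NULL)

RIGHT JOIN keeps every row from `listings`; unmatched rows get NULL for `agents`'s columns.
Matching on a.agent_id = b.agent_id. A NULL in a compared column never satisfies the condition.
- agent_id=9: no matching b row.
- agent_id=2: no matching b row.
- agent_id=9: no matching b row.
- agent_id=7: no matching b row.
- agent_id=4: no matching b row.
- agent_id=2: no matching b row.
- agent_id=NULL: no matching b row.
- 5 row(s) from b found no a partner → padded with NULL.
After projecting and ordering:
a.agent_id | a.aname | b.agent_id
NULL | NULL | 3
NULL | NULL | 8
NULL | NULL | 8
NULL | NULL | 8
NULL | NULL | NULL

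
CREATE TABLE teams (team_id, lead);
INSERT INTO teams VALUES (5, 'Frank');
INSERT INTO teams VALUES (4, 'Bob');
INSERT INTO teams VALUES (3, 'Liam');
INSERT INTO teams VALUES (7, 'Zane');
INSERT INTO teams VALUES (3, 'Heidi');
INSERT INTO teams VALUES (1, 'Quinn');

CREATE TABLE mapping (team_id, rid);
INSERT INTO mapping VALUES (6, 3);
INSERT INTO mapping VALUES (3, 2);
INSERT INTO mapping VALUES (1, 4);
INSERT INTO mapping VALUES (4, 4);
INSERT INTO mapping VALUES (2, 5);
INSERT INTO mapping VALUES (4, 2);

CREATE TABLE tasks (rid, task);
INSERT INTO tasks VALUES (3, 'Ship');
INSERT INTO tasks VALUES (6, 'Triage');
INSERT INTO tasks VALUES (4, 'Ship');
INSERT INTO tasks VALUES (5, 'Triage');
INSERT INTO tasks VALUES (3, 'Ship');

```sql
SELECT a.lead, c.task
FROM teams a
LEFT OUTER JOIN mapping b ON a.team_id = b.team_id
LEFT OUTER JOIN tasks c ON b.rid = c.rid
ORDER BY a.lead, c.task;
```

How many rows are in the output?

7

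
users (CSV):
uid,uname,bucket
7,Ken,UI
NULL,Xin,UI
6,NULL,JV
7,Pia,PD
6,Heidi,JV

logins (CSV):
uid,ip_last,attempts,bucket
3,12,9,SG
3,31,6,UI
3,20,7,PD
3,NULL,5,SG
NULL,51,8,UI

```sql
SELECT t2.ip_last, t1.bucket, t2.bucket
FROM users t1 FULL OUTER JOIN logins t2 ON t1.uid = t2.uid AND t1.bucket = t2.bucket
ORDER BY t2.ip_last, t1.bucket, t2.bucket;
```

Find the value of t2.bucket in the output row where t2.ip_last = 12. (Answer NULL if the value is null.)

FULL OUTER JOIN keeps every row from both sides; unmatched rows get NULL for the other side's columns.
Matching on t1.uid = t2.uid AND t1.bucket = t2.bucket. A NULL in a compared column never satisfies the condition.
- t1 (uid=7, bucket=UI) has no partner → padded with NULL.
- t1 (uid=NULL, bucket=UI) has no partner → padded with NULL.
- t1 (uid=6, bucket=JV) has no partner → padded with NULL.
- t1 (uid=7, bucket=PD) has no partner → padded with NULL.
- t1 (uid=6, bucket=JV) has no partner → padded with NULL.
- 5 t2 row(s) had no t1 match → kept, t1 columns NULL.

SG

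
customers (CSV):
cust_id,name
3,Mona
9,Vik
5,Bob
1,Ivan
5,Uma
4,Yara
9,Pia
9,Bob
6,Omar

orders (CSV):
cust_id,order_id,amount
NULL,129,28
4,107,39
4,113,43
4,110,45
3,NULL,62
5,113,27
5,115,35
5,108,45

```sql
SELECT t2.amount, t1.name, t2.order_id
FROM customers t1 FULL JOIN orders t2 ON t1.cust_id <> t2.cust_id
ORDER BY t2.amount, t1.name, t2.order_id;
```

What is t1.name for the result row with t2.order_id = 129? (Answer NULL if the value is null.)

NULL

FULL OUTER JOIN keeps every row from both sides; unmatched rows get NULL for the other side's columns.
Matching on t1.cust_id <> t2.cust_id. A NULL in a compared column never satisfies the condition.
- t1[0] cust_id=3 → 6 match(es) in t2 → 6 row(s).
- t1[1] cust_id=9 → 7 match(es) in t2 → 7 row(s).
- t1[2] cust_id=5 → 4 match(es) in t2 → 4 row(s).
- t1[3] cust_id=1 → 7 match(es) in t2 → 7 row(s).
- t1[4] cust_id=5 → 4 match(es) in t2 → 4 row(s).
- t1[5] cust_id=4 → 4 match(es) in t2 → 4 row(s).
- t1[6] cust_id=9 → 7 match(es) in t2 → 7 row(s).
- t1[7] cust_id=9 → 7 match(es) in t2 → 7 row(s).
- t1[8] cust_id=6 → 7 match(es) in t2 → 7 row(s).
- plus 1 unmatched t2 row(s), each kept with NULL t1 columns.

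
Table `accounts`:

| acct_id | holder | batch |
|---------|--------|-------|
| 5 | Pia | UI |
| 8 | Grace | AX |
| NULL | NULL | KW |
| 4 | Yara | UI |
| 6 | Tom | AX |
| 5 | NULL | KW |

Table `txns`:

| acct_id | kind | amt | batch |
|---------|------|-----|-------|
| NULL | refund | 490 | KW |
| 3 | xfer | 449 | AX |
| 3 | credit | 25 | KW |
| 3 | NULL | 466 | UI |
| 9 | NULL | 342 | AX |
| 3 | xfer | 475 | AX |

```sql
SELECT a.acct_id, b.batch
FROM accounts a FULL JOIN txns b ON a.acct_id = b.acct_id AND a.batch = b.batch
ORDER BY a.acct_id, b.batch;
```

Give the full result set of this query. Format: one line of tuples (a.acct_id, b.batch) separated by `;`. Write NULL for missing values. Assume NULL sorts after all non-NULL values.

(4, NULL); (5, NULL); (5, NULL); (6, NULL); (8, NULL); (NULL, AX); (NULL, AX); (NULL, AX); (NULL, KW); (NULL, KW); (NULL, UI); (NULL, NULL)

FULL OUTER JOIN keeps every row from both sides; unmatched rows get NULL for the other side's columns.
Matching on a.acct_id = b.acct_id AND a.batch = b.batch. A NULL in a compared column never satisfies the condition.
- acct_id=5, batch=UI: no b row matches, row kept with b columns NULL.
- acct_id=8, batch=AX: no b row matches, row kept with b columns NULL.
- acct_id=NULL, batch=KW: no b row matches, row kept with b columns NULL.
- acct_id=4, batch=UI: no b row matches, row kept with b columns NULL.
- acct_id=6, batch=AX: no b row matches, row kept with b columns NULL.
- acct_id=5, batch=KW: no b row matches, row kept with b columns NULL.
- 6 row(s) from b found no a partner → padded with NULL.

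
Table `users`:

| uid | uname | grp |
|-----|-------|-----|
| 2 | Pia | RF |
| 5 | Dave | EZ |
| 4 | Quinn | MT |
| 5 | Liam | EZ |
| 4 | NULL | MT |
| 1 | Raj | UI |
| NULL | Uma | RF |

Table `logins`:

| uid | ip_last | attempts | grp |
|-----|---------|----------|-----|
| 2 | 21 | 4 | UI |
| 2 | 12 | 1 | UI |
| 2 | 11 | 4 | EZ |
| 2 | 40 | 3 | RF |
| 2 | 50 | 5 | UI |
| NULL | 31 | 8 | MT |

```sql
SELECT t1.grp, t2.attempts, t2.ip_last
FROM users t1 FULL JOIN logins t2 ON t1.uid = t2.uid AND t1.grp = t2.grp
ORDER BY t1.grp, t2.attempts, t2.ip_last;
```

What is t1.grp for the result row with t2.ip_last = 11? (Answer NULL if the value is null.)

FULL OUTER JOIN keeps every row from both sides; unmatched rows get NULL for the other side's columns.
Matching on t1.uid = t2.uid AND t1.grp = t2.grp. A NULL in a compared column never satisfies the condition.
- t1[0] uid=2, grp=RF → 1 match(es) in t2 → 1 row(s).
- t1[1] uid=5, grp=EZ → no match; kept with NULLs on the t2 side.
- t1[2] uid=4, grp=MT → no match; kept with NULLs on the t2 side.
- t1[3] uid=5, grp=EZ → no match; kept with NULLs on the t2 side.
- t1[4] uid=4, grp=MT → no match; kept with NULLs on the t2 side.
- t1[5] uid=1, grp=UI → no match; kept with NULLs on the t2 side.
- t1[6] uid=NULL, grp=RF → no match; kept with NULLs on the t2 side.
- plus 5 unmatched t2 row(s), each kept with NULL t1 columns.

NULL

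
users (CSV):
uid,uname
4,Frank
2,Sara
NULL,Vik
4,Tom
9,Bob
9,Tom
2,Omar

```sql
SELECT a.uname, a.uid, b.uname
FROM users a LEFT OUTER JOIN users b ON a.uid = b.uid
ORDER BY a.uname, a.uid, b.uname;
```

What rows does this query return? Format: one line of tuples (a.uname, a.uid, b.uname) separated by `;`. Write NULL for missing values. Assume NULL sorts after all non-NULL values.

LEFT JOIN keeps every row from `users a`; unmatched rows get NULL for `users b`'s columns.
Matching on a.uid = b.uid. A NULL in a compared column never satisfies the condition.
Matched pairs: 12; unmatched a rows kept: 1.

(Bob, 9, Bob); (Bob, 9, Tom); (Frank, 4, Frank); (Frank, 4, Tom); (Omar, 2, Omar); (Omar, 2, Sara); (Sara, 2, Omar); (Sara, 2, Sara); (Tom, 4, Frank); (Tom, 4, Tom); (Tom, 9, Bob); (Tom, 9, Tom); (Vik, NULL, NULL)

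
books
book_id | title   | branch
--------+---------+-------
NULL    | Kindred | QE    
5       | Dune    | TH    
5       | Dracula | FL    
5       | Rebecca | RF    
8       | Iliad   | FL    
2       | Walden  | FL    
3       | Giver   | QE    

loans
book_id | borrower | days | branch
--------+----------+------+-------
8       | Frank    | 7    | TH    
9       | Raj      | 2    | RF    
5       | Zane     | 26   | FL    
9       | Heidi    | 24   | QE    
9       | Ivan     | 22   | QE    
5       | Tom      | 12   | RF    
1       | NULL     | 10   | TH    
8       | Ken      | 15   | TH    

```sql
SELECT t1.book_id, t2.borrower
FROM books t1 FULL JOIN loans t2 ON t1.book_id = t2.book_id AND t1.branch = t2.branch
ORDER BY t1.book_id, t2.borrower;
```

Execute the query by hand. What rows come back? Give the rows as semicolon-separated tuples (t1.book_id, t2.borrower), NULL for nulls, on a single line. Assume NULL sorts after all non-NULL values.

(2, NULL); (3, NULL); (5, Tom); (5, Zane); (5, NULL); (8, NULL); (NULL, Frank); (NULL, Heidi); (NULL, Ivan); (NULL, Ken); (NULL, Raj); (NULL, NULL); (NULL, NULL)

FULL OUTER JOIN keeps every row from both sides; unmatched rows get NULL for the other side's columns.
Matching on t1.book_id = t2.book_id AND t1.branch = t2.branch. A NULL in a compared column never satisfies the condition.
Matched pairs: 2; unmatched t1 rows kept: 5; unmatched t2 rows kept: 6.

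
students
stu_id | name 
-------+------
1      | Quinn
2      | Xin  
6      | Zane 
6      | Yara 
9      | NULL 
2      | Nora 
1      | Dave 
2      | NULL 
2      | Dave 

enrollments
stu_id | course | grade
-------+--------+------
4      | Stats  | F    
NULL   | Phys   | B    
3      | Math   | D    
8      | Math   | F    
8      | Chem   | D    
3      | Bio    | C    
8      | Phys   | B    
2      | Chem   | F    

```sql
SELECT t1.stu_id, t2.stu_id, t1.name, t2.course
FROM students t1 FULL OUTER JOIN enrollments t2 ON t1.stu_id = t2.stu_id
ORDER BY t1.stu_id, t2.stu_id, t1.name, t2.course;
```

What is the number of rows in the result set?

FULL OUTER JOIN keeps every row from both sides; unmatched rows get NULL for the other side's columns.
Matching on t1.stu_id = t2.stu_id. A NULL in a compared column never satisfies the condition.
Matched pairs: 4; unmatched t1 rows kept: 5; unmatched t2 rows kept: 7.
Total: 4 matched + 12 padded = 16 rows.

16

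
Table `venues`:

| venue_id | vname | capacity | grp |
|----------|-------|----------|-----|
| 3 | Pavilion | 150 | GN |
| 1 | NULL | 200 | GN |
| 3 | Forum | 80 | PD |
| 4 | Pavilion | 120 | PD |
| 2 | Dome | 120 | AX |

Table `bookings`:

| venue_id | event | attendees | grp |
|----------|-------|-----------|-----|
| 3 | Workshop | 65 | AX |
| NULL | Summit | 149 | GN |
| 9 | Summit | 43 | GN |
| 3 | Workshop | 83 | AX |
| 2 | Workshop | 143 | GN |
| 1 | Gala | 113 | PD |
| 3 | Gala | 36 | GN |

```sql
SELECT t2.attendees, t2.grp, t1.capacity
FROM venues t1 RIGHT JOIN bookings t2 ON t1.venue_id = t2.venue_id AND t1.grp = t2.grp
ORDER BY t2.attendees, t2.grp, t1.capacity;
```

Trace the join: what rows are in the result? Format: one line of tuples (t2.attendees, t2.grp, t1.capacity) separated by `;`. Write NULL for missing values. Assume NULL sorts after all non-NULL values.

(36, GN, 150); (43, GN, NULL); (65, AX, NULL); (83, AX, NULL); (113, PD, NULL); (143, GN, NULL); (149, GN, NULL)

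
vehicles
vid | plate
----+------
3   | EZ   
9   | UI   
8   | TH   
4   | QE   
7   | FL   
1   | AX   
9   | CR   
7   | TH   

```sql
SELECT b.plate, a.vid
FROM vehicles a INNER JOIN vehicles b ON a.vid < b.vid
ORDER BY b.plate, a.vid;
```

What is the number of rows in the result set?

26

INNER JOIN keeps only pairs where the ON condition holds.
Matching on a.vid < b.vid.
- a (vid=3) pairs with 6 row(s) of b.
- a (vid=9) has no partner → excluded.
- a (vid=8) pairs with 2 row(s) of b.
- a (vid=4) pairs with 5 row(s) of b.
- a (vid=7) pairs with 3 row(s) of b.
- a (vid=1) pairs with 7 row(s) of b.
- a (vid=9) has no partner → excluded.
- a (vid=7) pairs with 3 row(s) of b.
Total: 26 rows.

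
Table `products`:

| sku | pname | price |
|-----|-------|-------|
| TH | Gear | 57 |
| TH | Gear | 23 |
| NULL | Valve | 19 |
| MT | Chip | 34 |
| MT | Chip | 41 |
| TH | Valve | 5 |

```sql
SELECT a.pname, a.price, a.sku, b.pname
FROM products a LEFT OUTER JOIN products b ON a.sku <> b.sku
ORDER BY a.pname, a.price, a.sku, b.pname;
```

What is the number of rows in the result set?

LEFT JOIN keeps every row from `products a`; unmatched rows get NULL for `products b`'s columns.
Matching on a.sku <> b.sku. A NULL in a compared column never satisfies the condition.
- a (sku=TH) pairs with 2 row(s) of b.
- a (sku=TH) pairs with 2 row(s) of b.
- a (sku=NULL) has no partner → padded with NULL.
- a (sku=MT) pairs with 3 row(s) of b.
- a (sku=MT) pairs with 3 row(s) of b.
- a (sku=TH) pairs with 2 row(s) of b.
Total: 12 matched + 1 padded = 13 rows.

13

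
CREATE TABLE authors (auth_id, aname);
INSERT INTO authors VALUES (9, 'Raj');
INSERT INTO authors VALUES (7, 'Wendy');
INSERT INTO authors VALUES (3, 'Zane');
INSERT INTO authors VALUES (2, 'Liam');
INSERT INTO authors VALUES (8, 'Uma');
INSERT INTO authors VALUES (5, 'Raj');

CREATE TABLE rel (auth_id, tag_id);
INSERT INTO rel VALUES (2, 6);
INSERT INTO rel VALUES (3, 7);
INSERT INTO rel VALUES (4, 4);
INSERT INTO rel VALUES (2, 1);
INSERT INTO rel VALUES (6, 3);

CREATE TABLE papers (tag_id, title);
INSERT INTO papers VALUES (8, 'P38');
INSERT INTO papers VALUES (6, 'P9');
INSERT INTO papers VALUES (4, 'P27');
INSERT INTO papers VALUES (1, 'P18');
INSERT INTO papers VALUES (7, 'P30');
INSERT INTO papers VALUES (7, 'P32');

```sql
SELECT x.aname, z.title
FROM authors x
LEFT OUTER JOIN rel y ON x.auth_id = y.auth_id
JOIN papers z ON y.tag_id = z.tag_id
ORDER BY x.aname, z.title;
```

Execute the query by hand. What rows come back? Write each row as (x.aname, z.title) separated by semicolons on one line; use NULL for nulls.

Joins associate left-to-right: authors LEFT JOIN rel on auth_id gives 7 intermediate row(s).
Then INNER JOIN `papers z` on tag_id: keep only rows whose y.tag_id appears in z.

(Liam, P18); (Liam, P9); (Zane, P30); (Zane, P32)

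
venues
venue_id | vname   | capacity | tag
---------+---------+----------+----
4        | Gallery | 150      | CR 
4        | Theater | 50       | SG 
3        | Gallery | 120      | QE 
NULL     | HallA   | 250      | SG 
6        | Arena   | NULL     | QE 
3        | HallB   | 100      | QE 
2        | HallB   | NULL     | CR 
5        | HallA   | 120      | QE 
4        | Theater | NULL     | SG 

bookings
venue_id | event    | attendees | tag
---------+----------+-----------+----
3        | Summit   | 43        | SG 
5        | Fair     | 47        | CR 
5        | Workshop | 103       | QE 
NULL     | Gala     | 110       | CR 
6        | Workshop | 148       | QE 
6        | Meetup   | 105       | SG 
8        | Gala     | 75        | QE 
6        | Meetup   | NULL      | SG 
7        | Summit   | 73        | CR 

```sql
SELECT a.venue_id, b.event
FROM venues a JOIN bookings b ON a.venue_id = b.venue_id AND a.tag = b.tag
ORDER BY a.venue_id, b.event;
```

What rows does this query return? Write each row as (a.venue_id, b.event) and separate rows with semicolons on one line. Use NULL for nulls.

INNER JOIN keeps only pairs where the ON condition holds.
Matching on a.venue_id = b.venue_id AND a.tag = b.tag. A NULL in a compared column never satisfies the condition.
Matched pairs: 2.

(5, Workshop); (6, Workshop)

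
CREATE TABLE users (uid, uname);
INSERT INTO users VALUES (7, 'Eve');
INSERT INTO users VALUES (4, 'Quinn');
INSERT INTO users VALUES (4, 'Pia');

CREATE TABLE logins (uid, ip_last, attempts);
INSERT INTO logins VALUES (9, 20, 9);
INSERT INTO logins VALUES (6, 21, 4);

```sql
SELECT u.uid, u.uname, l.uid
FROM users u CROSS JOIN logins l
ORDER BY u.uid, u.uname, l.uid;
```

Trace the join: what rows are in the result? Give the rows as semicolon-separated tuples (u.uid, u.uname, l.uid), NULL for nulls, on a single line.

CROSS JOIN pairs every row of `users` with every row of `logins`: 3 × 2 = 6 rows.
After projecting and ordering:
u.uid | u.uname | l.uid
4 | Pia | 6
4 | Pia | 9
4 | Quinn | 6
4 | Quinn | 9
7 | Eve | 6
7 | Eve | 9

(4, Pia, 6); (4, Pia, 9); (4, Quinn, 6); (4, Quinn, 9); (7, Eve, 6); (7, Eve, 9)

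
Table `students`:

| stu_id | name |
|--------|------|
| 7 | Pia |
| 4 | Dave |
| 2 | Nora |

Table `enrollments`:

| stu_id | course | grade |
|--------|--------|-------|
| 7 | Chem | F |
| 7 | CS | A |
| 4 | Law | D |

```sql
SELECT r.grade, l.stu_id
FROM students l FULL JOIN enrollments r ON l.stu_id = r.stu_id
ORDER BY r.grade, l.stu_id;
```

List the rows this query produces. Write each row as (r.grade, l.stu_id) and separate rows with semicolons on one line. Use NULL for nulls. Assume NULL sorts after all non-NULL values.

(A, 7); (D, 4); (F, 7); (NULL, 2)

FULL OUTER JOIN keeps every row from both sides; unmatched rows get NULL for the other side's columns.
Matching on l.stu_id = r.stu_id.
Matched pairs: 3; unmatched l rows kept: 1; unmatched r rows kept: 0.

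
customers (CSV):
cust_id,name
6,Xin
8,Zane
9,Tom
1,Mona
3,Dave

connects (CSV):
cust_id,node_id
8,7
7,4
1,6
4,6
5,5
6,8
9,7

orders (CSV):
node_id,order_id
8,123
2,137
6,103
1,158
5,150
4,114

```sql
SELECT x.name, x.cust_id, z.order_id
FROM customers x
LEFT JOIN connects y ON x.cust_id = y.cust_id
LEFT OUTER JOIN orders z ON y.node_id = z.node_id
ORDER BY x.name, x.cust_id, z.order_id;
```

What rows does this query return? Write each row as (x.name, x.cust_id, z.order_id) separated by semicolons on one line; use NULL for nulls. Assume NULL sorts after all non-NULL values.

(Dave, 3, NULL); (Mona, 1, 103); (Tom, 9, NULL); (Xin, 6, 123); (Zane, 8, NULL)

Joins associate left-to-right: customers LEFT JOIN connects on cust_id gives 5 intermediate row(s).
Then LEFT JOIN `orders z` on node_id: each of those 5 rows is kept; rows whose y.node_id has no match in z get NULL for z's columns.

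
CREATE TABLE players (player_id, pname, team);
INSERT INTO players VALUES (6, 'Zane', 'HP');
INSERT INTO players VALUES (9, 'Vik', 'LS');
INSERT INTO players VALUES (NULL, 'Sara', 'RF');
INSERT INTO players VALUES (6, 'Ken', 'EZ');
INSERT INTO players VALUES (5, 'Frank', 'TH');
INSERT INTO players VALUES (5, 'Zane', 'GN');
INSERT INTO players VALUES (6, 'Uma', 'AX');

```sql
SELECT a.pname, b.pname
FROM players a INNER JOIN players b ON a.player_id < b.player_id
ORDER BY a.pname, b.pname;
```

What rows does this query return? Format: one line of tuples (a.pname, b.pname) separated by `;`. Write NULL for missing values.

(Frank, Ken); (Frank, Uma); (Frank, Vik); (Frank, Zane); (Ken, Vik); (Uma, Vik); (Zane, Ken); (Zane, Uma); (Zane, Vik); (Zane, Vik); (Zane, Zane)

INNER JOIN keeps only pairs where the ON condition holds.
Matching on a.player_id < b.player_id. A NULL in a compared column never satisfies the condition.
- a[0] player_id=6 → 1 match(es) in b → 1 row(s).
- a[1] player_id=9 → no match; dropped.
- a[2] player_id=NULL → no match; dropped.
- a[3] player_id=6 → 1 match(es) in b → 1 row(s).
- a[4] player_id=5 → 4 match(es) in b → 4 row(s).
- a[5] player_id=5 → 4 match(es) in b → 4 row(s).
- a[6] player_id=6 → 1 match(es) in b → 1 row(s).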